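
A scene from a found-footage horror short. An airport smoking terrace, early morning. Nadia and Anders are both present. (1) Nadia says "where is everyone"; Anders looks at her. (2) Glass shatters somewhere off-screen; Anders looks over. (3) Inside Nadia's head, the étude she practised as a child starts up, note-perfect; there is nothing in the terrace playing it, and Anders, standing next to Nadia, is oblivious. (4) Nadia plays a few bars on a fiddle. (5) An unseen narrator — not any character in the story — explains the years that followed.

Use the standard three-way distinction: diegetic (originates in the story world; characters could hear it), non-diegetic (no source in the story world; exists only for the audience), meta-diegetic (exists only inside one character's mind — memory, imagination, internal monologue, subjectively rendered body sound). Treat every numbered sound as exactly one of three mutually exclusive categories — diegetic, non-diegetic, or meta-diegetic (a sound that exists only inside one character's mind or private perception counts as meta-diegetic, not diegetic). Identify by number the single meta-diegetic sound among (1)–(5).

(1) spoken by a character present in the story world → diegetic.
(2) is diegetic: the sound comes from glass physically present in the location.
(3) the music is a memory playing inside Nadia's mind alone; no real-world source, Anders can't hear it → meta-diegetic.
(4) the instrument and the performer are both in the scene → diegetic.
Sound (5): external voice-over — not a character, not heard by anyone in the scene, so non-diegetic.
Only (3) is meta-diegetic.

3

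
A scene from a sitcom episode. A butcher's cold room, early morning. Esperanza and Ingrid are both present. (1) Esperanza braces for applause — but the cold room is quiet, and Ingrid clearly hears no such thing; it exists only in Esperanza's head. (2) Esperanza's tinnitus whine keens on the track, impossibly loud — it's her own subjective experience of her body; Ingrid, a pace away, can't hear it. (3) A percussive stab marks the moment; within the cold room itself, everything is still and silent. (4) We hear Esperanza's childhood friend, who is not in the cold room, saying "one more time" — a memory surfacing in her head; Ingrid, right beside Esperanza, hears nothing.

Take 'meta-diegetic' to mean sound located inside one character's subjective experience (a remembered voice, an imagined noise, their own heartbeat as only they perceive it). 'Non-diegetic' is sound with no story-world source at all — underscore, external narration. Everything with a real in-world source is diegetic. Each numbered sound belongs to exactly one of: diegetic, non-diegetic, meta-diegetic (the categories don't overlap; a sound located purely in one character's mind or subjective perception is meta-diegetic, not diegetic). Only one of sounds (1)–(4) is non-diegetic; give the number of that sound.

(1) is meta-diegetic: subjective to Esperanza: the cold room is silent and Ingrid hears nothing.
(2) is meta-diegetic: a subjective body sound — Esperanza's private perception, inaudible to Ingrid.
(3) an editorial stinger — it belongs to the cut, not the story world → non-diegetic.
Sound (4): it's Esperanza's recollection rendered as sound; the other character can't hear it, so meta-diegetic.
Only (3) is non-diegetic.

3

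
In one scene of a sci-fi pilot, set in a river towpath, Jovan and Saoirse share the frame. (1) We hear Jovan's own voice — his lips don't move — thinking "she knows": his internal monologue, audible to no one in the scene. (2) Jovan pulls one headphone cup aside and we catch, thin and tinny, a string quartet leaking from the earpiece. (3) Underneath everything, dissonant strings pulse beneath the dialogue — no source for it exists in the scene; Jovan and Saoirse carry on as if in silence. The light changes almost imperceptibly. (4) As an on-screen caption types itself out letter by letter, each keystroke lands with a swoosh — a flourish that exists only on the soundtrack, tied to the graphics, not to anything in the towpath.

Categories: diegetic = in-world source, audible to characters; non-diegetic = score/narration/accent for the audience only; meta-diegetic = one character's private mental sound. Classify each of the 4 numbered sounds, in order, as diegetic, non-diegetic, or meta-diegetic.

(1) it's Jovan's unspoken thought, heard only by the audience via his subjectivity → meta-diegetic.
(2) the headphones are an on-screen source → diegetic.
(3) it has no source in the story world and no character can hear it — it's underscore → non-diegetic.
Sound (4): it accompanies on-screen graphics, not anything inside the story world, so non-diegetic.

meta-diegetic, diegetic, non-diegetic, non-diegetic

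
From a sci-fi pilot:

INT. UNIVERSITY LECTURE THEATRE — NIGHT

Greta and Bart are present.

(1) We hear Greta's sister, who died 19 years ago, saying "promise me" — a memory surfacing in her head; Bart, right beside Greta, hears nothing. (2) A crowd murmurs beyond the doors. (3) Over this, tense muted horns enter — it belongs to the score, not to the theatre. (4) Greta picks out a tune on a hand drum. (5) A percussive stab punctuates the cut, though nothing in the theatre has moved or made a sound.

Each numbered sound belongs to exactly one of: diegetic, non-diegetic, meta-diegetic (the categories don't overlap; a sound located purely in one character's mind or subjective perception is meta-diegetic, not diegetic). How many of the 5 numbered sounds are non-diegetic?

2

(1) a remembered line, private to Greta — not present in the room, not audible to Bart → meta-diegetic.
(2) a crowd is part of the location's real environment → diegetic.
(3) nothing in the theatre produces it and the characters don't hear it — pure soundtrack → non-diegetic.
(4) Greta is producing the music live, in the story world → diegetic.
(5) is non-diegetic: nothing in the scene produces it; it's an accent added for the audience.
Non-diegetic: (3), (5) — that's 2.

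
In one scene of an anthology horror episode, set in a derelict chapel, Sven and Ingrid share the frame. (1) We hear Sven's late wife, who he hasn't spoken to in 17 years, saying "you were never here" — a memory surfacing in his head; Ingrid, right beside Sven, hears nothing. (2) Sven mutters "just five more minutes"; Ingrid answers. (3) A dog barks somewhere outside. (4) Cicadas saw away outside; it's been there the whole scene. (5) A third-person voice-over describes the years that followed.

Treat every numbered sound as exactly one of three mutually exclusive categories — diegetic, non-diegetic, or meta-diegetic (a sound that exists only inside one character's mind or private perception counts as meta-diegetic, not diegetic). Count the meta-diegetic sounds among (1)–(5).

1

Sound (1): a remembered line, private to Sven — not present in the room, not audible to Ingrid, so meta-diegetic.
(2) on-screen dialogue — Sven speaks and Ingrid is there to hear → diegetic.
Sound (3): the sound comes from a dog physically present in the location, so diegetic.
(4) is diegetic: it's the actual ambient sound of the location.
(5) is non-diegetic: external voice-over — not a character, not heard by anyone in the scene.
Meta-diegetic: (1) — that's 1.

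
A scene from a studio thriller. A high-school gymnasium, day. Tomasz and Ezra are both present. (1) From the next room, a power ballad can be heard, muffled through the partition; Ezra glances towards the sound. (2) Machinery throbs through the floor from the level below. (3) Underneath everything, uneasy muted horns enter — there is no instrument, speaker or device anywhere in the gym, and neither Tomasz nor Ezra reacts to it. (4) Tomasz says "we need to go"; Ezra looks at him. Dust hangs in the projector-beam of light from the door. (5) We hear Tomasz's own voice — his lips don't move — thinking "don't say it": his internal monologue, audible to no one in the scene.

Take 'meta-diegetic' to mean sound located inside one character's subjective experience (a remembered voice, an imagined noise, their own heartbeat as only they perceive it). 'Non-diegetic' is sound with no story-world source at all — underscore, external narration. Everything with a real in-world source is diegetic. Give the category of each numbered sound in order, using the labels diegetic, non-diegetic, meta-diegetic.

(1) is diegetic: the music has an off-screen but real-world source and a character hears it.
(2) is diegetic: ambient/room sound belonging to the story's physical space.
(3) is non-diegetic: it has no source in the story world and no character can hear it — it's underscore.
(4) Tomasz is a character speaking aloud in the scene → diegetic.
Sound (5): internal monologue — inside Tomasz's mind, not spoken into the scene, so meta-diegetic.

diegetic, diegetic, non-diegetic, diegetic, meta-diegetic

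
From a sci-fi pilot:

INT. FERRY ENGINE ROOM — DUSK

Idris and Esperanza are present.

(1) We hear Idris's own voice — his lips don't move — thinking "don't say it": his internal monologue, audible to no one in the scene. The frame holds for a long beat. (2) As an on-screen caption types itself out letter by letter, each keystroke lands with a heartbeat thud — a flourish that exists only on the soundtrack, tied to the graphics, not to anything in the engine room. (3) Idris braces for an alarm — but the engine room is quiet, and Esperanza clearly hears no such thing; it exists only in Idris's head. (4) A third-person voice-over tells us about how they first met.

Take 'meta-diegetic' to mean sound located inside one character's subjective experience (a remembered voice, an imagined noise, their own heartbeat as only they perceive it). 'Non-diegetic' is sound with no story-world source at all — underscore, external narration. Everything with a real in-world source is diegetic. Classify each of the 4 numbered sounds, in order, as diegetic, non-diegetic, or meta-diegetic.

(1) Idris's thought-voice: a private mental sound no other character can hear → meta-diegetic.
(2) is non-diegetic: it accompanies on-screen graphics, not anything inside the story world.
(3) subjective to Idris: the engine room is silent and Esperanza hears nothing → meta-diegetic.
Sound (4): the narrator exists outside the story world, addressing only the audience, so non-diegetic.

meta-diegetic, non-diegetic, meta-diegetic, non-diegetic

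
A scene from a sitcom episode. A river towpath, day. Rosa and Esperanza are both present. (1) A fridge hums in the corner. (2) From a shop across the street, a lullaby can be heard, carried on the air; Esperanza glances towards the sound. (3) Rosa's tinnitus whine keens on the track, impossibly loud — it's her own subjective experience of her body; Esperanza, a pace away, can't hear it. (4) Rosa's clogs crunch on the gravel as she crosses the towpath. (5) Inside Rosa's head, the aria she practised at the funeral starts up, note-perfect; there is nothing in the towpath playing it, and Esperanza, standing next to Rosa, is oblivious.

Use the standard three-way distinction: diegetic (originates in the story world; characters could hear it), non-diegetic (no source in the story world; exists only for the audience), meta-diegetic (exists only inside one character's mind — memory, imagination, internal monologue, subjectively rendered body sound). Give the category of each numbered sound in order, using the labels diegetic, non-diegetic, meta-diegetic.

(1) is diegetic: it's the actual ambient sound of the location.
(2) off-screen diegetic: the source is out of frame but still in the story's space → diegetic.
(3) is meta-diegetic: it's Rosa's internal bodily sensation rendered as sound; only Rosa 'hears' it.
(4) it's the physical sound of Rosa moving in the space → diegetic.
(5) remembered music, private to Rosa — Esperanza is oblivious because it isn't in the room → meta-diegetic.

diegetic, diegetic, meta-diegetic, diegetic, meta-diegetic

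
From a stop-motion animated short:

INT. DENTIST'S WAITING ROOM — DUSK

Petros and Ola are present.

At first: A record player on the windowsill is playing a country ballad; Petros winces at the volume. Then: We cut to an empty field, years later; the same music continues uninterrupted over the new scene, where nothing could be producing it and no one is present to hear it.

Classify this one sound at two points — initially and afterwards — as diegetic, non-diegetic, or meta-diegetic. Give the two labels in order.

diegetic, non-diegetic

Initially: a record player is a real in-scene source and Petros reacts to it → diegetic.
Afterwards: there is no longer any in-world source and no one can hear it — it has become underscore → non-diegetic.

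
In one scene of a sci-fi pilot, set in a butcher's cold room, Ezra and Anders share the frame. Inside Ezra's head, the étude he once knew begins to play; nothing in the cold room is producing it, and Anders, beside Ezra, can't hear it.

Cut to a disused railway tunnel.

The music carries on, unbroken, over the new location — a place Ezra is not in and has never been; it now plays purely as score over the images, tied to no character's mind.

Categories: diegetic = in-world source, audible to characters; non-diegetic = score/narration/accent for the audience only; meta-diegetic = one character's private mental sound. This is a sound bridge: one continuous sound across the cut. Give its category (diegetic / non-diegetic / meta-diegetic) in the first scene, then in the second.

meta-diegetic, non-diegetic

Scene one: the music exists only inside Ezra's mind; Anders can't hear it → meta-diegetic.
Scene two: it's detached from Ezra entirely and plays over unrelated images with no in-world source — conventional underscore → non-diegetic.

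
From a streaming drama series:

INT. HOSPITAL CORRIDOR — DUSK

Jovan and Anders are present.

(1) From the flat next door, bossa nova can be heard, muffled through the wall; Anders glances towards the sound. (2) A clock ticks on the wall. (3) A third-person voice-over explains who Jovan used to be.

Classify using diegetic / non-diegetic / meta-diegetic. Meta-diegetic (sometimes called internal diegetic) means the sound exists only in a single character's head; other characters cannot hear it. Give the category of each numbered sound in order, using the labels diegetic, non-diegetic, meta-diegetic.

(1) the music has an off-screen but real-world source and a character hears it → diegetic.
Sound (2): an in-world source (a clock); characters could hear it, so diegetic.
(3) commentary laid over the scene from outside the fiction → non-diegetic.

diegetic, diegetic, non-diegetic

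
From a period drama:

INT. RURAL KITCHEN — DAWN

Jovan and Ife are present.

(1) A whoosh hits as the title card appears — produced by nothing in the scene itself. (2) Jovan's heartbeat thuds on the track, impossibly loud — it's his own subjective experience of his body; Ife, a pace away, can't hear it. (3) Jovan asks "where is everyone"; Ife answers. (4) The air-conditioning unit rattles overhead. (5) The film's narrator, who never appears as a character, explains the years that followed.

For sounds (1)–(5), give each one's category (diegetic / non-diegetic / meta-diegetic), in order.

Sound (1): it's a sound-design accent with no in-world source; no one in the scene can hear it, so non-diegetic.
(2) is meta-diegetic: it's Jovan's internal bodily sensation rendered as sound; only Jovan 'hears' it.
(3) is diegetic: Jovan is a character speaking aloud in the scene.
(4) is diegetic: it's the actual ambient sound of the location.
Sound (5): the narrator exists outside the story world, addressing only the audience, so non-diegetic.

non-diegetic, meta-diegetic, diegetic, diegetic, non-diegetic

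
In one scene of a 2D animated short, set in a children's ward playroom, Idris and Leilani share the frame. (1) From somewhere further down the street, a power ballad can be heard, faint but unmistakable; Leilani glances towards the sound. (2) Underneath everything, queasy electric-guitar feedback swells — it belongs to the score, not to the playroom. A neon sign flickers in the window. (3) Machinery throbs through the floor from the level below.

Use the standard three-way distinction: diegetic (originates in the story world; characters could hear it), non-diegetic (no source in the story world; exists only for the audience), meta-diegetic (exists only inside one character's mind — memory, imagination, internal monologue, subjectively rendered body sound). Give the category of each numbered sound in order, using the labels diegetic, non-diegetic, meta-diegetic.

diegetic, non-diegetic, diegetic

(1) the music has an off-screen but real-world source and a character hears it → diegetic.
Sound (2): score with no on-screen or off-screen source; it exists for the audience alone, so non-diegetic.
(3) ambient/room sound belonging to the story's physical space → diegetic.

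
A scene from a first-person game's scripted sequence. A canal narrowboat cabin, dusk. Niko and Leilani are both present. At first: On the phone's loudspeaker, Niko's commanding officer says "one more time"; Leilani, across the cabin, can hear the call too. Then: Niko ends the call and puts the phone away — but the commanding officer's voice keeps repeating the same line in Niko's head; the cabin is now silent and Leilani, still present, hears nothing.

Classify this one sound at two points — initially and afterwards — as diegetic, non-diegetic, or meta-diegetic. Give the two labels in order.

diegetic, meta-diegetic

Initially: the loudspeaker is an in-world source; both Niko and Leilani hear the call → diegetic.
Afterwards: with the phone off, the voice continues only as Niko's private mental replay — Leilani can't hear it → meta-diegetic.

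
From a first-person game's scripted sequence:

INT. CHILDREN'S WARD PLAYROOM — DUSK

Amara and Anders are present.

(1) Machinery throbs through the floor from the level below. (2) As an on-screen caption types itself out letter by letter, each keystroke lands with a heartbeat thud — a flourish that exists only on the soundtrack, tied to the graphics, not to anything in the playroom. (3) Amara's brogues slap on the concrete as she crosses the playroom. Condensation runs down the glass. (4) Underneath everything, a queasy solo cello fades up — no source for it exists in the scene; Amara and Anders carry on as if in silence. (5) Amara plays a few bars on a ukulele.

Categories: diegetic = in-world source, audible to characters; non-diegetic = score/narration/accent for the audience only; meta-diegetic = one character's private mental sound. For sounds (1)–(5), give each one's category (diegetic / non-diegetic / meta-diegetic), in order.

diegetic, non-diegetic, diegetic, non-diegetic, diegetic

(1) machinery is part of the location's real environment → diegetic.
(2) is non-diegetic: the caption isn't part of the story world, so neither is the sound tied to it.
(3) is diegetic: a character's body making contact with the set — an in-world sound.
Sound (4): score with no on-screen or off-screen source; it exists for the audience alone, so non-diegetic.
(5) is diegetic: the instrument and the performer are both in the scene.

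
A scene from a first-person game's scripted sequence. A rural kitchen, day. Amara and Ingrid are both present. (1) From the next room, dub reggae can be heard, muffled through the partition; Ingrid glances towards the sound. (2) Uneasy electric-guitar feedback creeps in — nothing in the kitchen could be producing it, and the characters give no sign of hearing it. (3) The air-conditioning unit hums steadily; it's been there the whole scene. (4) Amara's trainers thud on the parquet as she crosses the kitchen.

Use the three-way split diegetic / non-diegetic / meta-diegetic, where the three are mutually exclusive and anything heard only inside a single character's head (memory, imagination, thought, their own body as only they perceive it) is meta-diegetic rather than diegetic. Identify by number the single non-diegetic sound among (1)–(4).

2

(1) is diegetic: off-screen diegetic: the source is out of frame but still in the story's space.
(2) nothing in the kitchen produces it and the characters don't hear it — pure soundtrack → non-diegetic.
(3) it's the actual ambient sound of the location → diegetic.
Sound (4): it's the physical sound of Amara moving in the space, so diegetic.
Only (2) is non-diegetic.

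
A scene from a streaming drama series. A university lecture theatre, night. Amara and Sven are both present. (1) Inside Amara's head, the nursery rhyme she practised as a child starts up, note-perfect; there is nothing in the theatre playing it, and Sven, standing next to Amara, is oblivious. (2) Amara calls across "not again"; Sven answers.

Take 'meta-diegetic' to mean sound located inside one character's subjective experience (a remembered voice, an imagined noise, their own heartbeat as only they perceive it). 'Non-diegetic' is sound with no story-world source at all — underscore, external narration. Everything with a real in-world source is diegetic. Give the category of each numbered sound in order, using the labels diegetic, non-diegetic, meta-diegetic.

meta-diegetic, diegetic

(1) is meta-diegetic: remembered music, private to Amara — Sven is oblivious because it isn't in the room.
(2) on-screen dialogue — Amara speaks and Sven is there to hear → diegetic.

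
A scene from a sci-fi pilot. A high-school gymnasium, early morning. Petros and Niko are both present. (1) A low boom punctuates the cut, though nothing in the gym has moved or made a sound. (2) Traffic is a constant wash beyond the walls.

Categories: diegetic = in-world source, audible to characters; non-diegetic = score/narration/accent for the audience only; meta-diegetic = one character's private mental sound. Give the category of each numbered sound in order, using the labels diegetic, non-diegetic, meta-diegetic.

non-diegetic, diegetic

Sound (1): an editorial stinger — it belongs to the cut, not the story world, so non-diegetic.
(2) is diegetic: ambient/room sound belonging to the story's physical space.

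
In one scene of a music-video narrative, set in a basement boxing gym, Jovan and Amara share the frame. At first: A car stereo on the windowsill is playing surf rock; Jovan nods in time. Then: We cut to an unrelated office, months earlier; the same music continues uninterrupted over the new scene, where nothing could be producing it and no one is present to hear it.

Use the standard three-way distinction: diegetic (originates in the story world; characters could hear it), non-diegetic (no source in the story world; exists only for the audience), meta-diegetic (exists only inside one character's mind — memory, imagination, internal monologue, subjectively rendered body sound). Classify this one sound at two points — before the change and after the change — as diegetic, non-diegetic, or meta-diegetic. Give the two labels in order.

diegetic, non-diegetic

Before the change: a car stereo is a real in-scene source and Jovan reacts to it → diegetic.
After the change: there is no longer any in-world source and no one can hear it — it has become underscore → non-diegetic.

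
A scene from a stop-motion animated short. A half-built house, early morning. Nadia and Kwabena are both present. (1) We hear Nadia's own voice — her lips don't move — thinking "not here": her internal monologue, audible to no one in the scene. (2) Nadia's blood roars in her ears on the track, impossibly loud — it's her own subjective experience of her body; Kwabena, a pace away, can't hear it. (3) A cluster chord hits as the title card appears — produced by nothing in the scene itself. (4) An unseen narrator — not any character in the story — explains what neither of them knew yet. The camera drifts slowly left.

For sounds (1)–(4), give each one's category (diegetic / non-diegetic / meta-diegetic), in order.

meta-diegetic, meta-diegetic, non-diegetic, non-diegetic

Sound (1): Nadia's thought-voice: a private mental sound no other character can hear, so meta-diegetic.
(2) a subjective body sound — Nadia's private perception, inaudible to Kwabena → meta-diegetic.
Sound (3): nothing in the scene produces it; it's an accent added for the audience, so non-diegetic.
(4) is non-diegetic: the narrator exists outside the story world, addressing only the audience.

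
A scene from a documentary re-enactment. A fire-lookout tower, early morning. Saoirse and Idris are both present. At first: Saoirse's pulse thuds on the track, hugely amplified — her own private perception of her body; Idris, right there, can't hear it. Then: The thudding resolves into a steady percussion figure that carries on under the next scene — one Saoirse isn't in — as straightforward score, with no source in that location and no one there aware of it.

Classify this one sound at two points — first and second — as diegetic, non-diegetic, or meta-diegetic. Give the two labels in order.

meta-diegetic, non-diegetic

First: it's Saoirse's subjective body sound, inaudible to Idris → meta-diegetic.
Second: detached from Saoirse and playing as sourceless score over a scene she isn't in — for the audience only → non-diegetic.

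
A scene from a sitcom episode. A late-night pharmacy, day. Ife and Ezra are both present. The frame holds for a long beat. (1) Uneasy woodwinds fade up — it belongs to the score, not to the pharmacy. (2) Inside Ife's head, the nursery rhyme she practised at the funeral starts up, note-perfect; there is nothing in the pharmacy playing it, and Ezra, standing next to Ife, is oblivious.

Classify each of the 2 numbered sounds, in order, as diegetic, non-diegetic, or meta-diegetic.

non-diegetic, meta-diegetic

(1) is non-diegetic: score with no on-screen or off-screen source; it exists for the audience alone.
(2) it lives in Ife's subjectivity, not in the pharmacy → meta-diegetic.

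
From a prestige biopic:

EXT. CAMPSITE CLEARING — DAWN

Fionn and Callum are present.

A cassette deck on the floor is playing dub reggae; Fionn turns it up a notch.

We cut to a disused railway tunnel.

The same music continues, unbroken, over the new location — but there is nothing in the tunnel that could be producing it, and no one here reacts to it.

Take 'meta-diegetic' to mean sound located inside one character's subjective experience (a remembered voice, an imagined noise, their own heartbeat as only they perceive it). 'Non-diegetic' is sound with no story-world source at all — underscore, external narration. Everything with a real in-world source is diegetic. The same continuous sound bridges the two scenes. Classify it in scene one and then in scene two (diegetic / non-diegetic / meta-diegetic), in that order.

diegetic, non-diegetic

Scene one: a cassette deck is an on-screen source and Fionn reacts to it → diegetic.
Scene two: there is no source in the tunnel and no one hears it — it's now underscore → non-diegetic.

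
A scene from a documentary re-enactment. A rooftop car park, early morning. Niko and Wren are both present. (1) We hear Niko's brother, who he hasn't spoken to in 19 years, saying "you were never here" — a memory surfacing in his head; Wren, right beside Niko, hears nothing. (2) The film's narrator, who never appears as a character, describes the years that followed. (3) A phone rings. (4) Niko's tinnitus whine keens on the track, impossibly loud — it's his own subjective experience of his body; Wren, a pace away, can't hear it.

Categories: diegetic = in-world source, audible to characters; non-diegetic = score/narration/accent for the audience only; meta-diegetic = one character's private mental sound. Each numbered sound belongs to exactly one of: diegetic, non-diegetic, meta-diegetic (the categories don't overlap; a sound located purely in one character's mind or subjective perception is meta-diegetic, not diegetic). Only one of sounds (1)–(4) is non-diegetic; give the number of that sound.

2

Sound (1): a remembered line, private to Niko — not present in the room, not audible to Wren, so meta-diegetic.
(2) is non-diegetic: external voice-over — not a character, not heard by anyone in the scene.
(3) is diegetic: an in-world source (a phone); characters could hear it.
Sound (4): it's Niko's internal bodily sensation rendered as sound; only Niko 'hears' it, so meta-diegetic.
Only (2) is non-diegetic.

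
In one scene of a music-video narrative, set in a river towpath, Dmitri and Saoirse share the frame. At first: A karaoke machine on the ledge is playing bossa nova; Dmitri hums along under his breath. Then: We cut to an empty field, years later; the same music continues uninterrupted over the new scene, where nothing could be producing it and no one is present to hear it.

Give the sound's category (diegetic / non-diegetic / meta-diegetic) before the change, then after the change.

diegetic, non-diegetic

Before the change: a karaoke machine is a real in-scene source and Dmitri reacts to it → diegetic.
After the change: there is no longer any in-world source and no one can hear it — it has become underscore → non-diegetic.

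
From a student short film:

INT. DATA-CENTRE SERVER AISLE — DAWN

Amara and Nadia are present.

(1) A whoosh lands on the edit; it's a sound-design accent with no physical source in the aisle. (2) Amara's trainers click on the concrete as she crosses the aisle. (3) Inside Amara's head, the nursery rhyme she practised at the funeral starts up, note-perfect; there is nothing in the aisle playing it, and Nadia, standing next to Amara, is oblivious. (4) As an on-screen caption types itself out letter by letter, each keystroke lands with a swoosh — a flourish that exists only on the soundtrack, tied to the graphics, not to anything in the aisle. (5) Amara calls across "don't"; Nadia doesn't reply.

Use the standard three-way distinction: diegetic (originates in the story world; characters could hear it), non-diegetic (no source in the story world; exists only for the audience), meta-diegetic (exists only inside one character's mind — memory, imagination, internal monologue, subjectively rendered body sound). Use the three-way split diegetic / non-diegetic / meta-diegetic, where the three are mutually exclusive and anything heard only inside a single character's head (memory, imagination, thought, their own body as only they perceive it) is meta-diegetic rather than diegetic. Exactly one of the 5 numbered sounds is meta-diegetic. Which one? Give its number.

(1) is non-diegetic: it's a sound-design accent with no in-world source; no one in the scene can hear it.
(2) a character's body making contact with the set — an in-world sound → diegetic.
(3) the music is a memory playing inside Amara's mind alone; no real-world source, Nadia can't hear it → meta-diegetic.
Sound (4): the caption isn't part of the story world, so neither is the sound tied to it, so non-diegetic.
Sound (5): spoken by a character present in the story world, so diegetic.
Only (3) is meta-diegetic.

3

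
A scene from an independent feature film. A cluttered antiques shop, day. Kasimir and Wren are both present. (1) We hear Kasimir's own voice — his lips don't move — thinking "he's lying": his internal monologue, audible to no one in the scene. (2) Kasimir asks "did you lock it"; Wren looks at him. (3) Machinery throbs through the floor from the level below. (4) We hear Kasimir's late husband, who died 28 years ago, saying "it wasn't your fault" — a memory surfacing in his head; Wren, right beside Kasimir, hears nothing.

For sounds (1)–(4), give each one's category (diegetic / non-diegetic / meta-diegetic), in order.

meta-diegetic, diegetic, diegetic, meta-diegetic

Sound (1): Kasimir's thought-voice: a private mental sound no other character can hear, so meta-diegetic.
(2) on-screen dialogue — Kasimir speaks and Wren is there to hear → diegetic.
(3) is diegetic: machinery is part of the location's real environment.
(4) it's Kasimir's recollection rendered as sound; the other character can't hear it → meta-diegetic.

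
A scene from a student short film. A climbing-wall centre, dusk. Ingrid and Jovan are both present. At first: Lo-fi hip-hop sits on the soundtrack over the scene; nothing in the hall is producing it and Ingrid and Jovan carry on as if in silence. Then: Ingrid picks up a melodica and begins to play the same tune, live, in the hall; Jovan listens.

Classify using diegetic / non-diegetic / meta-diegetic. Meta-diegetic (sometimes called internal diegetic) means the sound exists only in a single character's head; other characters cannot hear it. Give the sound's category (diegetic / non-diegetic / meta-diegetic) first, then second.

non-diegetic, diegetic

First: no in-world source exists and no character can hear it — underscore → non-diegetic.
Second: a melodica is now a real source in the story world and the characters hear it → diegetic.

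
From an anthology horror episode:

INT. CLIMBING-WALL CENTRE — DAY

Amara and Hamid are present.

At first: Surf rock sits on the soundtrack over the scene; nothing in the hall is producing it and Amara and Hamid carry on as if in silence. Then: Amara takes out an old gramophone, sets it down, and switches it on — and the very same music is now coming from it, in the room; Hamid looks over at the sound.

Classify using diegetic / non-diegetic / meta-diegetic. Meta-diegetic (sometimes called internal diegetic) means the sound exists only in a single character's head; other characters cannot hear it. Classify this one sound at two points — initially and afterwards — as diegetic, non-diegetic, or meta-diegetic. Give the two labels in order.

non-diegetic, diegetic

Initially: no in-world source exists and no character can hear it — underscore → non-diegetic.
Afterwards: an old gramophone is now a real source in the story world and the characters hear it → diegetic.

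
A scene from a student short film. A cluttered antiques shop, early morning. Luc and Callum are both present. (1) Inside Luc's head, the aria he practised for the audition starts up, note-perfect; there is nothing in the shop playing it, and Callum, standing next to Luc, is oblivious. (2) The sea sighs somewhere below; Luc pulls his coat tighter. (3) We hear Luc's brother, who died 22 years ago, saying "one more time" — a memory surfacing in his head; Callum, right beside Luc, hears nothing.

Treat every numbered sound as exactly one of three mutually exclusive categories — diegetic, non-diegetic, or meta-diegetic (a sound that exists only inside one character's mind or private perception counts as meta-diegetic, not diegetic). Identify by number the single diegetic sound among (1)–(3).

2

(1) is meta-diegetic: remembered music, private to Luc — Callum is oblivious because it isn't in the room.
(2) is diegetic: the sea is part of the location's real environment.
Sound (3): it's Luc's recollection rendered as sound; the other character can't hear it, so meta-diegetic.
Only (2) is diegetic.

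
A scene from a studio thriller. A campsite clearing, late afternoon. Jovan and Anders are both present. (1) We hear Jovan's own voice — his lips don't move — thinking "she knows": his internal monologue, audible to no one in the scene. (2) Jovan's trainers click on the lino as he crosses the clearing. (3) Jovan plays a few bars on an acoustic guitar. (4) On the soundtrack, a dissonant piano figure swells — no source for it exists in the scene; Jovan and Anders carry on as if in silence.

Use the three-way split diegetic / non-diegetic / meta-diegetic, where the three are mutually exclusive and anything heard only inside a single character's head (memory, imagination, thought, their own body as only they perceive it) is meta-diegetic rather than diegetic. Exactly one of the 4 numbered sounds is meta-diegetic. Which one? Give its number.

1

(1) is meta-diegetic: Jovan's thought-voice: a private mental sound no other character can hear.
(2) a character's body making contact with the set — an in-world sound → diegetic.
(3) Jovan is producing the music live, in the story world → diegetic.
Sound (4): it has no source in the story world and no character can hear it — it's underscore, so non-diegetic.
Only (1) is meta-diegetic.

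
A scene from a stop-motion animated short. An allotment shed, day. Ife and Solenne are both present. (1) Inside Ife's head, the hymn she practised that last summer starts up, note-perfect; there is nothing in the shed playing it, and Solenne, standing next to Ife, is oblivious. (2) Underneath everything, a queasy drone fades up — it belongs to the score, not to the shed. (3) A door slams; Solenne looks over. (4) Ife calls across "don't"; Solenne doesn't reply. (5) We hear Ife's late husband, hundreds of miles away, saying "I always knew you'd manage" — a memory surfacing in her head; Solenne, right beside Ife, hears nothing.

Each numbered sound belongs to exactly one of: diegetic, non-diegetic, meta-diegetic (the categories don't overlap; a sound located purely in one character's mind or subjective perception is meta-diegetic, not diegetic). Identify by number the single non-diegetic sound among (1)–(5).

Sound (1): the music is a memory playing inside Ife's mind alone; no real-world source, Solenne can't hear it, so meta-diegetic.
Sound (2): nothing in the shed produces it and the characters don't hear it — pure soundtrack, so non-diegetic.
(3) a door is a real object/event in the scene's world → diegetic.
Sound (4): spoken by a character present in the story world, so diegetic.
Sound (5): a remembered line, private to Ife — not present in the room, not audible to Solenne, so meta-diegetic.
Only (2) is non-diegetic.

2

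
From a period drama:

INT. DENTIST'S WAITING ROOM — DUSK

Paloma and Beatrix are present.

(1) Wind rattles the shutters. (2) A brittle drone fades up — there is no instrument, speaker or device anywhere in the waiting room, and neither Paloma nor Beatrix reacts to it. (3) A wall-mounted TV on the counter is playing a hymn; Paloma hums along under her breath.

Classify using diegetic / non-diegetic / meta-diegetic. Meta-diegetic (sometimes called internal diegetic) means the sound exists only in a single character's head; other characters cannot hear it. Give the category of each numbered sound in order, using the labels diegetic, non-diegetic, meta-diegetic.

(1) is diegetic: it's the actual ambient sound of the location.
(2) is non-diegetic: nothing in the waiting room produces it and the characters don't hear it — pure soundtrack.
(3) source music from a wall-mounted TV, which exists in the story world → diegetic.

diegetic, non-diegetic, diegetic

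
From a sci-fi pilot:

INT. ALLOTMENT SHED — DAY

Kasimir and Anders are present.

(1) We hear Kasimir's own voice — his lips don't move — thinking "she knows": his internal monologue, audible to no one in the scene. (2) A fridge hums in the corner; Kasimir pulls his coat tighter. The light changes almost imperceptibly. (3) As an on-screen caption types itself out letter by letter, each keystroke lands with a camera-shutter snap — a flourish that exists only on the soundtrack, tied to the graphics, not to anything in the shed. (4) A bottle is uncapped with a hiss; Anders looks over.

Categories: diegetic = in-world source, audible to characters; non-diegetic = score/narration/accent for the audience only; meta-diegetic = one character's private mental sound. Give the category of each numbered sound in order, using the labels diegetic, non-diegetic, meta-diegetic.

Sound (1): Kasimir's thought-voice: a private mental sound no other character can hear, so meta-diegetic.
(2) it's the actual ambient sound of the location → diegetic.
(3) is non-diegetic: sound married to a title/caption — outside the diegesis by definition.
Sound (4): an in-world source (a bottle); characters could hear it, so diegetic.

meta-diegetic, diegetic, non-diegetic, diegetic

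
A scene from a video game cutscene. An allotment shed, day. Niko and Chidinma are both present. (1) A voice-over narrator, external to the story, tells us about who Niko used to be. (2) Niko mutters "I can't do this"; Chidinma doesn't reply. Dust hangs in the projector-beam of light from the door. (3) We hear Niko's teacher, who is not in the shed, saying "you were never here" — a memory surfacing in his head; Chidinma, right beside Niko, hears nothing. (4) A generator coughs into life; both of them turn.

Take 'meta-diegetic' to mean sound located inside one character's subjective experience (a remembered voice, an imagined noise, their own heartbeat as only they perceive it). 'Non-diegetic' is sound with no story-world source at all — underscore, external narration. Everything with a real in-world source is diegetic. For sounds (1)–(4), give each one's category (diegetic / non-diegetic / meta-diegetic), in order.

(1) the narrator exists outside the story world, addressing only the audience → non-diegetic.
(2) is diegetic: Niko is a character speaking aloud in the scene.
(3) is meta-diegetic: the voice is a memory playing only inside Niko's mind; Chidinma can't hear it.
(4) the sound comes from a generator physically present in the location → diegetic.

non-diegetic, diegetic, meta-diegetic, diegetic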